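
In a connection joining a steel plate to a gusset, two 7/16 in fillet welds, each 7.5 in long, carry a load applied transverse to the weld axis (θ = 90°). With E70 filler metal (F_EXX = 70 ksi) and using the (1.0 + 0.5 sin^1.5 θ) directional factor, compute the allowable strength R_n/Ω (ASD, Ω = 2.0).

t_e = 0.707 × 0.4375 = 0.3093 in; A_we = 0.3093 × 15 = 4.64 in².
Directional factor: 1.0 + 0.5 sin^1.5(90°) = 1.5.
F_nw = 0.6 × 70 × 1.5 = 63 ksi.
R_n/Ω = (63 × 4.64) / 2.0 = 146.2 kip.

R_n/Ω ≈ 146 kip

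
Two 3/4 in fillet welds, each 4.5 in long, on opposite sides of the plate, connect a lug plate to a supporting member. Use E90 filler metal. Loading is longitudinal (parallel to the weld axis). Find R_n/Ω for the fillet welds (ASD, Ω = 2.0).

R_n/Ω ≈ 129 kip

E90XX → F_EXX = 90 ksi.
Effective throat t_e = 0.707 × 0.75 = 0.5302 in.
Total length L = 9 in; A_we = 0.5302 × 9 = 4.772 in².
F_nw = 0.6 F_EXX = 0.6 × 90 = 54 ksi.
R_n = 54 × 4.772 = 257.7 kip; R_n/Ω = 257.7/2.0 = 128.9 kip.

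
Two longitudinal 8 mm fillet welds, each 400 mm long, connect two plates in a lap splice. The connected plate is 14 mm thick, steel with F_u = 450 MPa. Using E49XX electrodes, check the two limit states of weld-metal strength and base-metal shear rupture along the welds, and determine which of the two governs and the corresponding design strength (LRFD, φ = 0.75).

E49XX → F_EXX = 490 MPa.
t_e = 0.707 × 8 = 5.656 mm; L = 800 mm.
Weld metal: φR_n = 0.75 × 0.6 × 490 × 5.656 × 800 × 10⁻³ = 997.7 kN.
Base metal (shear rupture): φR_n = 0.75 × 0.6 × 450 × 14 × 800 × 10⁻³ = 2268 kN.
Governing: weld metal.

φR_n ≈ 998 kN (weld metal governs)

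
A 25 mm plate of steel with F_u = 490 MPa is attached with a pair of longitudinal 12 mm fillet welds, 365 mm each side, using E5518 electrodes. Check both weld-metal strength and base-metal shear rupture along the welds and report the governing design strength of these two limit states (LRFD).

E55XX → F_EXX = 550 MPa.
t_e = 0.707 × 12 = 8.484 mm; L = 730 mm.
Weld metal: φR_n = 0.75 × 0.6 × 550 × 8.484 × 730 × 10⁻³ = 1533 kN.
Base metal (shear rupture): φR_n = 0.75 × 0.6 × 490 × 25 × 730 × 10⁻³ = 4024 kN.
Governing: weld metal.

φR_n ≈ 1530 kN (weld metal governs)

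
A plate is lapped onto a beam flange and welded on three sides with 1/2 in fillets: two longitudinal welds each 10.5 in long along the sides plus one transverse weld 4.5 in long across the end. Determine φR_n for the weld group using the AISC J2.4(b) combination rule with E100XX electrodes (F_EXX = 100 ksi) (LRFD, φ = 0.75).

φR_n ≈ 406 kips

t_e = 0.707 × 0.5 = 0.3535 in.
R_nwl = 0.6 × 100 × 0.3535 × 21 = 445.4 kips (longitudinal, 2 welds).
R_nwt = 0.6 × 100 × 0.3535 × 4.5 = 95.44 kips (transverse, base value).
(i) R_nwl + R_nwt = 540.9 kips; (ii) 0.85 R_nwl + 1.5 R_nwt = 521.8 kips.
R_n = max = 540.9 kips [governs: (i)]; φR_n = 405.6 kips.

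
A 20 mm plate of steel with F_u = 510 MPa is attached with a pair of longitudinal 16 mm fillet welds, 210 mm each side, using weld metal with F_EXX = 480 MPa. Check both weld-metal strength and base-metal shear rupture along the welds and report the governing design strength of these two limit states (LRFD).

t_e = 0.707 × 16 = 11.31 mm; L = 420 mm.
Weld metal: φR_n = 0.75 × 0.6 × 480 × 11.31 × 420 × 10⁻³ = 1026 kN.
Base metal (shear rupture): φR_n = 0.75 × 0.6 × 510 × 20 × 420 × 10⁻³ = 1928 kN.
Governing: weld metal.

φR_n ≈ 1030 kN (weld metal governs)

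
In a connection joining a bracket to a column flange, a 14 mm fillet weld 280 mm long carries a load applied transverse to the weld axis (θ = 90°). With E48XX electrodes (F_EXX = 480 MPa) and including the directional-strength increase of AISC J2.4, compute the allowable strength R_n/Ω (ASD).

t_e = 0.707 × 14 = 9.898 mm; A_we = 9.898 × 280 = 2771 mm².
Directional factor: 1.0 + 0.5 sin^1.5(90°) = 1.5.
F_nw = 0.6 × 480 × 1.5 = 432 MPa.
R_n/Ω = (432 × 2771) / 2.0 × 10⁻³ = 598.6 kN.

R_n/Ω ≈ 599 kN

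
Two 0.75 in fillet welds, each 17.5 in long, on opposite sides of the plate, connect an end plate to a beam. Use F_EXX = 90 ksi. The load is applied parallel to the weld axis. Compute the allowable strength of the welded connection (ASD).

Effective throat t_e = 0.707 × 0.75 = 0.5302 in.
Total length L = 35 in; A_we = 0.5302 × 35 = 18.56 in².
F_nw = 0.6 F_EXX = 0.6 × 90 = 54 ksi.
R_n = 54 × 18.56 = 1002 kips; R_n/Ω = 1002/2.0 = 501.1 kips.

R_n/Ω ≈ 501 kips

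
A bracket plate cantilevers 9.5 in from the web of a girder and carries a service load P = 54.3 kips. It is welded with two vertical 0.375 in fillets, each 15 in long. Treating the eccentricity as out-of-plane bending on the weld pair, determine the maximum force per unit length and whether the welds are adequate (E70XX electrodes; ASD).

E70XX → F_EXX = 70 ksi.
L_w = 2 × 15 = 30 in; section modulus (unit throat) S = 2 × L²/6 = 75 in².
Direct shear f_v = P/L_w = 54.3/30 = 1.81 kip/in.
Moment M = P × e = 54.3 × 9.5 = 515.85 kip·in; bending f_b = M/S = 6.878 kip/in.
f_max = √(f_v² + f_b²) = √(1.81² + 6.878²) = 7.112 kip/in.
r_n/Ω = (1/2.0) × 0.6 × 70 × (0.707 × 0.375) = 5.568 kip/in → NOT adequate.

f_max ≈ 7.11 kip/in; NOT adequate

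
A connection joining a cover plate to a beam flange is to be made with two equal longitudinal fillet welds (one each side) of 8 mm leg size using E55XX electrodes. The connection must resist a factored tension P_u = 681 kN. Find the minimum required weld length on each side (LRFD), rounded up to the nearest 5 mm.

E55XX → F_EXX = 550 MPa.
Throat t_e = 0.707 × 8 = 5.656 mm.
φr_n = 0.75 × 0.6 × 550 × 5.656 × 10⁻³ = 1.4 kN/mm.
L_req = P_u / φr_n = 681 / 1.4 = 486.5 mm total.
Per side: 486.5 / 2 = 243.2 mm.
Round up → use L = 245 mm on each side.

L = 245 mm on each side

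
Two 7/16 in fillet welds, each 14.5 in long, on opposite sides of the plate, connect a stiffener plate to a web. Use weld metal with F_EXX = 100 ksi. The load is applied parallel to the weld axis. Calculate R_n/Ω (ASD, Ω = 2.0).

Effective throat t_e = 0.707 × 0.4375 = 0.3093 in.
Total length L = 29 in; A_we = 0.3093 × 29 = 8.97 in².
F_nw = 0.6 F_EXX = 0.6 × 100 = 60 ksi.
R_n = 60 × 8.97 = 538.2 kip; R_n/Ω = 538.2/2.0 = 269.1 kip.

R_n/Ω ≈ 269 kip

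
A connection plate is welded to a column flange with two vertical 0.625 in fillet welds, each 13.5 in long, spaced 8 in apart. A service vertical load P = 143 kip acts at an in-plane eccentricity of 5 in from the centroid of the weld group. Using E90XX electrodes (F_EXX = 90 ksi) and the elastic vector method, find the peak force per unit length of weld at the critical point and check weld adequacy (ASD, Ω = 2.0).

f_max ≈ 10.4 kip/in; adequate

Total weld length L_w = 27 in. Treat welds as unit-width lines.
Polar moment about centroid: J = 2[d³/12 + d(b/2)²] = 2[13.5³/12 + 13.5×4²] = 842.1 in³.
Direct shear f_v = P/L_w = 143 / 27 = 5.296 kip/in (vertical).
Torsion M = P·e = 143 × 5 = 715 kip·in.
Critical point at (x, y) = (4, 6.75) from centroid. f_tx = M·y/J = 5.731 kip/in; f_ty = M·x/J = 3.396 kip/in.
Resultant f_max = √[f_tx² + (f_v + f_ty)²] = √[5.731² + (5.296 + 3.396)²] = 10.41 kip/in.
Capacity per unit length: r_n/Ω = (1/2.0) × 0.6 × 90 × (0.707 × 0.625) = 11.93 kip/in.
10.41 ≤ 11.93 → adequate.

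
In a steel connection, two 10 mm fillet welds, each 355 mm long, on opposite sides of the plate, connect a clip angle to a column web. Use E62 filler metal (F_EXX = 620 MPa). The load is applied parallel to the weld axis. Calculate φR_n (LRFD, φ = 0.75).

Effective throat t_e = 0.707 × 10 = 7.07 mm.
Total length L = 710 mm; A_we = 7.07 × 710 = 5020 mm².
F_nw = 0.6 F_EXX = 0.6 × 620 = 372 MPa.
φR_n = 0.75 × 372 × 5020 × 10⁻³ = 1400 kN.

φR_n ≈ 1400 kN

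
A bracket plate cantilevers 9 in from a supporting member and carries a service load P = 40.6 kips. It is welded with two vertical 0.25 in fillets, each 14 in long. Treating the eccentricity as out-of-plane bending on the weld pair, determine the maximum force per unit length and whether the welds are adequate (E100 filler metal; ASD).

E100XX → F_EXX = 100 ksi.
L_w = 2 × 14 = 28 in; section modulus (unit throat) S = 2 × L²/6 = 65.33 in².
Direct shear f_v = P/L_w = 40.6/28 = 1.45 kip/in.
Moment M = P × e = 40.6 × 9 = 365.4 kip·in; bending f_b = M/S = 5.593 kip/in.
f_max = √(f_v² + f_b²) = √(1.45² + 5.593²) = 5.778 kip/in.
r_n/Ω = (1/2.0) × 0.6 × 100 × (0.707 × 0.25) = 5.302 kip/in → NOT adequate.

f_max ≈ 5.78 kip/in; NOT adequate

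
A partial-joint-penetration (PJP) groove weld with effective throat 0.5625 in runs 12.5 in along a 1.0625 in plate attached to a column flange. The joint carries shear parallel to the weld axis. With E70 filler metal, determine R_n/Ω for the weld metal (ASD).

E70XX → F_EXX = 70 ksi.
Effective throat (given) t_e = 0.5625 in.
A_we = 0.5625 × 12.5 = 7.031 in².
F_nw = 0.6 F_EXX = 42 ksi.
R_n/Ω = (42 × 7.031) / 2.0 = 147.7 kip.

R_n/Ω ≈ 148 kip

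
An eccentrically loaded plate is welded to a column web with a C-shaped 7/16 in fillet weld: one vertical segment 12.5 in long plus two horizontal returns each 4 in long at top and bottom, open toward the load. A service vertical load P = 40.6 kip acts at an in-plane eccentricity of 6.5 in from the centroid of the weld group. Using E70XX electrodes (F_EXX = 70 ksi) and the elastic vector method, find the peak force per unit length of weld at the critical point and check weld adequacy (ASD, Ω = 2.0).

f_max ≈ 4.9 kip/in; adequate

Total weld length L_w = 20.5 in. Treat welds as unit-width lines.
Centroid: x̄ = 2×4×2 / 20.5 = 0.7805 in from the vertical weld.
Polar moment about centroid: J = I_x + I_y = [12.5³/12 + 2×4×6.25²] + [12.5×0.7805² + 2(4³/12 + 4×1.22²)] = 505.4 in³.
Direct shear f_v = P/L_w = 40.6 / 20.5 = 1.98 kip/in (vertical).
Torsion M = P·e = 40.6 × 6.5 = 263.9 kip·in.
Critical point at (x, y) = (3.22, 6.25) from centroid. f_tx = M·y/J = 3.263 kip/in; f_ty = M·x/J = 1.681 kip/in.
Resultant f_max = √[f_tx² + (f_v + f_ty)²] = √[3.263² + (1.98 + 1.681)²] = 4.905 kip/in.
Capacity per unit length: r_n/Ω = (1/2.0) × 0.6 × 70 × (0.707 × 0.4375) = 6.496 kip/in.
4.905 ≤ 6.496 → adequate.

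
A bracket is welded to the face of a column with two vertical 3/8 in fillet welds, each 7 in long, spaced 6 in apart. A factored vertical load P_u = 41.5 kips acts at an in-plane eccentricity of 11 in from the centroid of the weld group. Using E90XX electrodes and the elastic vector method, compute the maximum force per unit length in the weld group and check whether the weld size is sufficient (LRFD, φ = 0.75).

f_max ≈ 13.6 kip/in; NOT adequate

E90XX → F_EXX = 90 ksi.
Total weld length L_w = 14 in. Treat welds as unit-width lines.
Polar moment about centroid: J = 2[d³/12 + d(b/2)²] = 2[7³/12 + 7×3²] = 183.2 in³.
Direct shear f_v = P/L_w = 41.5 / 14 = 2.964 kip/in (vertical).
Torsion M = P·e = 41.5 × 11 = 456.5 kip·in.
Critical point at (x, y) = (3, 3.5) from centroid. f_tx = M·y/J = 8.723 kip/in; f_ty = M·x/J = 7.477 kip/in.
Resultant f_max = √[f_tx² + (f_v + f_ty)²] = √[8.723² + (2.964 + 7.477)²] = 13.61 kip/in.
Capacity per unit length: φr_n = 0.75 × 0.6 × 90 × (0.707 × 0.375) = 10.74 kip/in.
13.61 > 10.74 → NOT adequate.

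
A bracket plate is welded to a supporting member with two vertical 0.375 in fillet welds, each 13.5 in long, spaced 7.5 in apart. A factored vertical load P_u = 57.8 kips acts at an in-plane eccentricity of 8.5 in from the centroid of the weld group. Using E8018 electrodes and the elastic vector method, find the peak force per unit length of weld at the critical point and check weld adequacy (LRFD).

f_max ≈ 6.14 kip/in; adequate

E80XX → F_EXX = 80 ksi.
Total weld length L_w = 27 in. Treat welds as unit-width lines.
Polar moment about centroid: J = 2[d³/12 + d(b/2)²] = 2[13.5³/12 + 13.5×3.75²] = 789.8 in³.
Direct shear f_v = P/L_w = 57.8 / 27 = 2.141 kip/in (vertical).
Torsion M = P·e = 57.8 × 8.5 = 491.3 kip·in.
Critical point at (x, y) = (3.75, 6.75) from centroid. f_tx = M·y/J = 4.199 kip/in; f_ty = M·x/J = 2.333 kip/in.
Resultant f_max = √[f_tx² + (f_v + f_ty)²] = √[4.199² + (2.141 + 2.333)²] = 6.136 kip/in.
Capacity per unit length: φr_n = 0.75 × 0.6 × 80 × (0.707 × 0.375) = 9.544 kip/in.
6.136 ≤ 9.544 → adequate.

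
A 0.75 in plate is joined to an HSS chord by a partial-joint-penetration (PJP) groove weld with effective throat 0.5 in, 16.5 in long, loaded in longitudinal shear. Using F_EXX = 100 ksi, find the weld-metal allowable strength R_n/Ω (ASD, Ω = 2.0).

R_n/Ω ≈ 248 kips

Effective throat (given) t_e = 0.5 in.
A_we = 0.5 × 16.5 = 8.25 in².
F_nw = 0.6 F_EXX = 60 ksi.
R_n/Ω = (60 × 8.25) / 2.0 = 247.5 kips.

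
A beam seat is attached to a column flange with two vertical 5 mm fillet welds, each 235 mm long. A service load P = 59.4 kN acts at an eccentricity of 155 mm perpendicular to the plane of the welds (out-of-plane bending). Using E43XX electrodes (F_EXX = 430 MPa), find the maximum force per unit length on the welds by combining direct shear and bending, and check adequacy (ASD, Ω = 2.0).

f_max ≈ 516 N/mm; NOT adequate

L_w = 2 × 235 = 470 mm; section modulus (unit throat) S = 2 × L²/6 = 18410 mm².
Direct shear f_v = P/L_w = 59.4×10³/470 = 126.4 N/mm.
Moment M = P × e = 59.4×10³ × 155 = 9207000 N·mm; bending f_b = M/S = 500.2 N/mm.
f_max = √(f_v² + f_b²) = √(126.4² + 500.2²) = 515.9 N/mm.
r_n/Ω = (1/2.0) × 0.6 × 430 × (0.707 × 5) = 456 N/mm → NOT adequate.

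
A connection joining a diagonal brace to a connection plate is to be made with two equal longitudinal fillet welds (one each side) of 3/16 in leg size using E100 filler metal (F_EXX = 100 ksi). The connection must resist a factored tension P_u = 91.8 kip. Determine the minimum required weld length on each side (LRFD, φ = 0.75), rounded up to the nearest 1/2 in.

L = 8 in on each side

Throat t_e = 0.707 × 0.1875 = 0.1326 in.
φr_n = 0.75 × 0.6 × 100 × 0.1326 = 5.965 kip/in.
L_req = P_u / φr_n = 91.8 / 5.965 = 15.39 in total.
Per side: 15.39 / 2 = 7.694 in.
Round up → use L = 8 in on each side.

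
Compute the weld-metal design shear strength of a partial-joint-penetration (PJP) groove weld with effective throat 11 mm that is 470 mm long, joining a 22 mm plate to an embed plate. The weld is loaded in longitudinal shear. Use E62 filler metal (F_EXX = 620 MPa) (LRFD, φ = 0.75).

φR_n ≈ 1440 kN

Effective throat (given) t_e = 11 mm.
A_we = 11 × 470 = 5170 mm².
F_nw = 0.6 F_EXX = 372 MPa.
φR_n = 0.75 × 372 × 5170 × 10⁻³ = 1442 kN.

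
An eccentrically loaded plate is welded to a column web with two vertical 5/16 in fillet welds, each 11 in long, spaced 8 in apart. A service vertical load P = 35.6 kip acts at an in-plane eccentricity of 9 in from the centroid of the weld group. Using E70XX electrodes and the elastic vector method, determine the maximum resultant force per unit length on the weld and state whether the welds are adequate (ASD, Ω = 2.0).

f_max ≈ 4.93 kip/in; NOT adequate

E70XX → F_EXX = 70 ksi.
Total weld length L_w = 22 in. Treat welds as unit-width lines.
Polar moment about centroid: J = 2[d³/12 + d(b/2)²] = 2[11³/12 + 11×4²] = 573.8 in³.
Direct shear f_v = P/L_w = 35.6 / 22 = 1.618 kip/in (vertical).
Torsion M = P·e = 35.6 × 9 = 320.4 kip·in.
Critical point at (x, y) = (4, 5.5) from centroid. f_tx = M·y/J = 3.071 kip/in; f_ty = M·x/J = 2.233 kip/in.
Resultant f_max = √[f_tx² + (f_v + f_ty)²] = √[3.071² + (1.618 + 2.233)²] = 4.926 kip/in.
Capacity per unit length: r_n/Ω = (1/2.0) × 0.6 × 70 × (0.707 × 0.3125) = 4.64 kip/in.
4.926 > 4.64 → NOT adequate.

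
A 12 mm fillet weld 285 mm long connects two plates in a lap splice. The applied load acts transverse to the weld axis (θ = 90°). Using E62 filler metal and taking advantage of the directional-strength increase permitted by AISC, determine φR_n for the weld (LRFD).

φR_n ≈ 1010 kN

E62XX → F_EXX = 620 MPa.
t_e = 0.707 × 12 = 8.484 mm; A_we = 8.484 × 285 = 2418 mm².
Directional factor: 1.0 + 0.5 sin^1.5(90°) = 1.5.
F_nw = 0.6 × 620 × 1.5 = 558 MPa.
φR_n = 0.75 × 558 × 2418 × 10⁻³ = 1012 kN.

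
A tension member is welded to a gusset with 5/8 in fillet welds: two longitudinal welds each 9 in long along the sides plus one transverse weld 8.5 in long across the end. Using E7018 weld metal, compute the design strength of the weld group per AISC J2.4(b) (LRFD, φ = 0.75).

φR_n ≈ 390 kip

E70XX → F_EXX = 70 ksi.
t_e = 0.707 × 0.625 = 0.4419 in.
R_nwl = 0.6 × 70 × 0.4419 × 18 = 334.1 kip (longitudinal, 2 welds).
R_nwt = 0.6 × 70 × 0.4419 × 8.5 = 157.7 kip (transverse, base value).
(i) R_nwl + R_nwt = 491.8 kip; (ii) 0.85 R_nwl + 1.5 R_nwt = 520.6 kip.
R_n = max = 520.6 kip [governs: (ii)]; φR_n = 390.4 kip.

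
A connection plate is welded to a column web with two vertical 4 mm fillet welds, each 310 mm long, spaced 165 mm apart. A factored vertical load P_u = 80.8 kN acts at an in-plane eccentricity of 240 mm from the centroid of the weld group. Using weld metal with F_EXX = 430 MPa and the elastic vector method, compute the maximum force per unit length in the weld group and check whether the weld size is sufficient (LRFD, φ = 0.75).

Total weld length L_w = 620 mm. Treat welds as unit-width lines.
Polar moment about centroid: J = 2[d³/12 + d(b/2)²] = 2[310³/12 + 310×82.5²] = 9185000 mm³.
Direct shear f_v = P/L_w = 80.8×10³ / 620 = 130.3 N/mm (vertical).
Torsion M = P·e = 80.8×10³ × 240 = 19392000 N·mm.
Critical point at (x, y) = (82.5, 155) from centroid. f_tx = M·y/J = 327.2 N/mm; f_ty = M·x/J = 174.2 N/mm.
Resultant f_max = √[f_tx² + (f_v + f_ty)²] = √[327.2² + (130.3 + 174.2)²] = 447 N/mm.
Capacity per unit length: φr_n = 0.75 × 0.6 × 430 × (0.707 × 4) = 547.2 N/mm.
447 ≤ 547.2 → adequate.

f_max ≈ 447 N/mm; adequate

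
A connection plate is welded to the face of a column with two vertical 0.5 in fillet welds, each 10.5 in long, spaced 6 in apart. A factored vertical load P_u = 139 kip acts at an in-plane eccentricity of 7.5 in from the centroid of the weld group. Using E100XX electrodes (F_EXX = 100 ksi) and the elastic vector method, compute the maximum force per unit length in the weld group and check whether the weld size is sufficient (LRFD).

Total weld length L_w = 21 in. Treat welds as unit-width lines.
Polar moment about centroid: J = 2[d³/12 + d(b/2)²] = 2[10.5³/12 + 10.5×3²] = 381.9 in³.
Direct shear f_v = P/L_w = 139 / 21 = 6.619 kip/in (vertical).
Torsion M = P·e = 139 × 7.5 = 1042.5 kip·in.
Critical point at (x, y) = (3, 5.25) from centroid. f_tx = M·y/J = 14.33 kip/in; f_ty = M·x/J = 8.189 kip/in.
Resultant f_max = √[f_tx² + (f_v + f_ty)²] = √[14.33² + (6.619 + 8.189)²] = 20.61 kip/in.
Capacity per unit length: φr_n = 0.75 × 0.6 × 100 × (0.707 × 0.5) = 15.91 kip/in.
20.61 > 15.91 → NOT adequate.

f_max ≈ 20.6 kip/in; NOT adequate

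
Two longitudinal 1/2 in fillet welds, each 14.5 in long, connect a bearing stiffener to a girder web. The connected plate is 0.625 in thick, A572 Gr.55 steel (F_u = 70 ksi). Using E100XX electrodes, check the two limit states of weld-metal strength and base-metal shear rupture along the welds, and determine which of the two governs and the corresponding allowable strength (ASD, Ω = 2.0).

R_n/Ω ≈ 308 kip (weld metal governs)

E100XX → F_EXX = 100 ksi.
t_e = 0.707 × 0.5 = 0.3535 in; L = 29 in.
Weld metal: R_n/Ω = (1/2.0) × 0.6 × 100 × 0.3535 × 29 = 307.5 kip.
Base metal (shear rupture): R_n/Ω = (1/2.0) × 0.6 × 70 × 0.625 × 29 = 380.6 kip.
Governing: weld metal.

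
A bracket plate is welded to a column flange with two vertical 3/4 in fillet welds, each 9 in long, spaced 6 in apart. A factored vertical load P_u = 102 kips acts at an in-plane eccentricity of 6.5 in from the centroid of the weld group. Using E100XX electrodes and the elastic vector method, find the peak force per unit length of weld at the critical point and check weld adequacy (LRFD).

f_max ≈ 16.5 kip/in; adequate

E100XX → F_EXX = 100 ksi.
Total weld length L_w = 18 in. Treat welds as unit-width lines.
Polar moment about centroid: J = 2[d³/12 + d(b/2)²] = 2[9³/12 + 9×3²] = 283.5 in³.
Direct shear f_v = P/L_w = 102 / 18 = 5.667 kip/in (vertical).
Torsion M = P·e = 102 × 6.5 = 663 kip·in.
Critical point at (x, y) = (3, 4.5) from centroid. f_tx = M·y/J = 10.52 kip/in; f_ty = M·x/J = 7.016 kip/in.
Resultant f_max = √[f_tx² + (f_v + f_ty)²] = √[10.52² + (5.667 + 7.016)²] = 16.48 kip/in.
Capacity per unit length: φr_n = 0.75 × 0.6 × 100 × (0.707 × 0.75) = 23.86 kip/in.
16.48 ≤ 23.86 → adequate.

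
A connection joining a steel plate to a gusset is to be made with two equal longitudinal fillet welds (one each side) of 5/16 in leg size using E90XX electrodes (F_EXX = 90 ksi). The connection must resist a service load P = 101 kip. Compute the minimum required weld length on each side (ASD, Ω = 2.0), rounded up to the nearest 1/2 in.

Throat t_e = 0.707 × 0.3125 = 0.2209 in.
r_n/Ω = (0.6 × 90 × 0.2209) / 2.0 = 5.965 kip/in.
L_req = P / (r_n/Ω) = 101 / 5.965 = 16.93 in total.
Per side: 16.93 / 2 = 8.466 in.
Round up → use L = 8.5 in on each side.

L = 8.5 in on each side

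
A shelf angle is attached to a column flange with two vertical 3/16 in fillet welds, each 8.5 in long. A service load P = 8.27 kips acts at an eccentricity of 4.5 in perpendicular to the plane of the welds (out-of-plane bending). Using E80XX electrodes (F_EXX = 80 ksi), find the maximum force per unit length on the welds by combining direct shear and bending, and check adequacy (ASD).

f_max ≈ 1.62 kip/in; adequate

L_w = 2 × 8.5 = 17 in; section modulus (unit throat) S = 2 × L²/6 = 24.08 in².
Direct shear f_v = P/L_w = 8.27/17 = 0.4865 kip/in.
Moment M = P × e = 8.27 × 4.5 = 37.215 kip·in; bending f_b = M/S = 1.545 kip/in.
f_max = √(f_v² + f_b²) = √(0.4865² + 1.545²) = 1.62 kip/in.
r_n/Ω = (1/2.0) × 0.6 × 80 × (0.707 × 0.1875) = 3.181 kip/in → adequate.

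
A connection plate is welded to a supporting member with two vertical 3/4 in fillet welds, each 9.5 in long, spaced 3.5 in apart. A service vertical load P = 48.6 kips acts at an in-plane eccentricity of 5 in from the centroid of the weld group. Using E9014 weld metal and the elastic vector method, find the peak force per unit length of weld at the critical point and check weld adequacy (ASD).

f_max ≈ 7.4 kip/in; adequate

E90XX → F_EXX = 90 ksi.
Total weld length L_w = 19 in. Treat welds as unit-width lines.
Polar moment about centroid: J = 2[d³/12 + d(b/2)²] = 2[9.5³/12 + 9.5×1.75²] = 201.1 in³.
Direct shear f_v = P/L_w = 48.6 / 19 = 2.558 kip/in (vertical).
Torsion M = P·e = 48.6 × 5 = 243 kip·in.
Critical point at (x, y) = (1.75, 4.75) from centroid. f_tx = M·y/J = 5.74 kip/in; f_ty = M·x/J = 2.115 kip/in.
Resultant f_max = √[f_tx² + (f_v + f_ty)²] = √[5.74² + (2.558 + 2.115)²] = 7.402 kip/in.
Capacity per unit length: r_n/Ω = (1/2.0) × 0.6 × 90 × (0.707 × 0.75) = 14.32 kip/in.
7.402 ≤ 14.32 → adequate.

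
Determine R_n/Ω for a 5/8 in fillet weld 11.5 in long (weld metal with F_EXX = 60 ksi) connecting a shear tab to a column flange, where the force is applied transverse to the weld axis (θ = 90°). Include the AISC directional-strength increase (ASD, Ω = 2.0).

t_e = 0.707 × 0.625 = 0.4419 in; A_we = 0.4419 × 11.5 = 5.082 in².
Directional factor: 1.0 + 0.5 sin^1.5(90°) = 1.5.
F_nw = 0.6 × 60 × 1.5 = 54 ksi.
R_n/Ω = (54 × 5.082) / 2.0 = 137.2 kip.

R_n/Ω ≈ 137 kip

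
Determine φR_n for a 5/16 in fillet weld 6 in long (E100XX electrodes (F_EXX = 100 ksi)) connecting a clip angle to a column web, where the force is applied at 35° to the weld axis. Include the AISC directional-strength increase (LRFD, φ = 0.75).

t_e = 0.707 × 0.3125 = 0.2209 in; A_we = 0.2209 × 6 = 1.326 in².
Directional factor: 1.0 + 0.5 sin^1.5(35°) = 1.217.
F_nw = 0.6 × 100 × 1.217 = 73.03 ksi.
φR_n = 0.75 × 73.03 × 1.326 = 72.61 kips.

φR_n ≈ 72.6 kips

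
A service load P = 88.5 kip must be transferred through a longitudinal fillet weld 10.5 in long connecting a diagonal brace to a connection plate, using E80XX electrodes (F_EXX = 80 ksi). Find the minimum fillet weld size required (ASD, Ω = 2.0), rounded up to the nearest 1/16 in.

Total weld length L = 10.5 in.
Required throat t_e = P × Ω / (0.6 F_EXX × L) = 88.5 × 2.0 / (0.6 × 80 × 10.5) = 0.3512 in.
Required leg w = t_e / 0.707 = 0.4967 in → use 1/2 in.

w = 1/2 in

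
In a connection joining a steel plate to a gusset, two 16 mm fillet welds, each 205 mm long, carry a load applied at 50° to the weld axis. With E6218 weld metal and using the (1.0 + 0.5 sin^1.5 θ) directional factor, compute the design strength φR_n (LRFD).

φR_n ≈ 1730 kN

E62XX → F_EXX = 620 MPa.
t_e = 0.707 × 16 = 11.31 mm; A_we = 11.31 × 410 = 4638 mm².
Directional factor: 1.0 + 0.5 sin^1.5(50°) = 1.335.
F_nw = 0.6 × 620 × 1.335 = 496.7 MPa.
φR_n = 0.75 × 496.7 × 4638 × 10⁻³ = 1728 kN.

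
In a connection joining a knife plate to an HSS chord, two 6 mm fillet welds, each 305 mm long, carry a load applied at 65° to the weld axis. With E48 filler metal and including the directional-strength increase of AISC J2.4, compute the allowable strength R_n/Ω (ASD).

E48XX → F_EXX = 480 MPa.
t_e = 0.707 × 6 = 4.242 mm; A_we = 4.242 × 610 = 2588 mm².
Directional factor: 1.0 + 0.5 sin^1.5(65°) = 1.431.
F_nw = 0.6 × 480 × 1.431 = 412.2 MPa.
R_n/Ω = (412.2 × 2588) / 2.0 × 10⁻³ = 533.4 kN.

R_n/Ω ≈ 533 kN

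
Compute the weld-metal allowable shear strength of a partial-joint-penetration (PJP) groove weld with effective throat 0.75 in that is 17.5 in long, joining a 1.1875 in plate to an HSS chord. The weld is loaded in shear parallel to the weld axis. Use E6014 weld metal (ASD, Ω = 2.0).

R_n/Ω ≈ 236 kips

E60XX → F_EXX = 60 ksi.
Effective throat (given) t_e = 0.75 in.
A_we = 0.75 × 17.5 = 13.12 in².
F_nw = 0.6 F_EXX = 36 ksi.
R_n/Ω = (36 × 13.12) / 2.0 = 236.2 kips.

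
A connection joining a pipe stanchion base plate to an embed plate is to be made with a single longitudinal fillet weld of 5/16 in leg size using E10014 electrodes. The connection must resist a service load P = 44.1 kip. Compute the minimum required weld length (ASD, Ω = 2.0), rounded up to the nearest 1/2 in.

L = 7 in

E100XX → F_EXX = 100 ksi.
Throat t_e = 0.707 × 0.3125 = 0.2209 in.
r_n/Ω = (0.6 × 100 × 0.2209) / 2.0 = 6.628 kip/in.
L_req = P / (r_n/Ω) = 44.1 / 6.628 = 6.653 in total.
Round up → use L = 7 in.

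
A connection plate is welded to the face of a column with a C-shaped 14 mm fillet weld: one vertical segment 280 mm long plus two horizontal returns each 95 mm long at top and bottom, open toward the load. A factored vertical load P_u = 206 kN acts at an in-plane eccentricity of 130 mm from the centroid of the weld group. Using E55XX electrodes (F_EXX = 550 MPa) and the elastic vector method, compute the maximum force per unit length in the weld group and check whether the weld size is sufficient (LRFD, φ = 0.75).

f_max ≈ 1000 N/mm; adequate

Total weld length L_w = 470 mm. Treat welds as unit-width lines.
Centroid: x̄ = 2×95×47.5 / 470 = 19.2 mm from the vertical weld.
Polar moment about centroid: J = I_x + I_y = [280³/12 + 2×95×140²] + [280×19.2² + 2(95³/12 + 95×28.3²)] = 5952000 mm³.
Direct shear f_v = P/L_w = 206×10³ / 470 = 438.3 N/mm (vertical).
Torsion M = P·e = 206×10³ × 130 = 26780000 N·mm.
Critical point at (x, y) = (75.8, 140) from centroid. f_tx = M·y/J = 629.9 N/mm; f_ty = M·x/J = 341.1 N/mm.
Resultant f_max = √[f_tx² + (f_v + f_ty)²] = √[629.9² + (438.3 + 341.1)²] = 1002 N/mm.
Capacity per unit length: φr_n = 0.75 × 0.6 × 550 × (0.707 × 14) = 2450 N/mm.
1002 ≤ 2450 → adequate.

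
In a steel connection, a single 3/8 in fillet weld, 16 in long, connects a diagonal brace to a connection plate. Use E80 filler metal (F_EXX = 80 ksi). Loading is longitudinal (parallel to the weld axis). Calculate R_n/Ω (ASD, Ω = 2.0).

Effective throat t_e = 0.707 × 0.375 = 0.2651 in.
Total length L = 16 in; A_we = 0.2651 × 16 = 4.242 in².
F_nw = 0.6 F_EXX = 0.6 × 80 = 48 ksi.
R_n = 48 × 4.242 = 203.6 kips; R_n/Ω = 203.6/2.0 = 101.8 kips.

R_n/Ω ≈ 102 kips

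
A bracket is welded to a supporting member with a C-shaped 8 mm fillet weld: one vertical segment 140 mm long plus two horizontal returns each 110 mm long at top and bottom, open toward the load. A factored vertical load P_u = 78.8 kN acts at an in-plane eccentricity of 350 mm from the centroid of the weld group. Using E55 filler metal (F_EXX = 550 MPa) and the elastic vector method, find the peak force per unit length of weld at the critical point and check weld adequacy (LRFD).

f_max ≈ 1770 N/mm; NOT adequate

Total weld length L_w = 360 mm. Treat welds as unit-width lines.
Centroid: x̄ = 2×110×55 / 360 = 33.61 mm from the vertical weld.
Polar moment about centroid: J = I_x + I_y = [140³/12 + 2×110×70²] + [140×33.61² + 2(110³/12 + 110×21.39²)] = 1787000 mm³.
Direct shear f_v = P/L_w = 78.8×10³ / 360 = 218.9 N/mm (vertical).
Torsion M = P·e = 78.8×10³ × 350 = 27580000 N·mm.
Critical point at (x, y) = (76.39, 70) from centroid. f_tx = M·y/J = 1080 N/mm; f_ty = M·x/J = 1179 N/mm.
Resultant f_max = √[f_tx² + (f_v + f_ty)²] = √[1080² + (218.9 + 1179)²] = 1766 N/mm.
Capacity per unit length: φr_n = 0.75 × 0.6 × 550 × (0.707 × 8) = 1400 N/mm.
1766 > 1400 → NOT adequate.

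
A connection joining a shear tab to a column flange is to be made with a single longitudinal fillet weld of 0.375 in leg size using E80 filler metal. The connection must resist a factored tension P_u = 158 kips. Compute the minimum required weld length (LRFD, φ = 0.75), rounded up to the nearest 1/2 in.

E80XX → F_EXX = 80 ksi.
Throat t_e = 0.707 × 0.375 = 0.2651 in.
φr_n = 0.75 × 0.6 × 80 × 0.2651 = 9.544 kips/in.
L_req = P_u / φr_n = 158 / 9.544 = 16.55 in total.
Round up → use L = 17 in.

L = 17 in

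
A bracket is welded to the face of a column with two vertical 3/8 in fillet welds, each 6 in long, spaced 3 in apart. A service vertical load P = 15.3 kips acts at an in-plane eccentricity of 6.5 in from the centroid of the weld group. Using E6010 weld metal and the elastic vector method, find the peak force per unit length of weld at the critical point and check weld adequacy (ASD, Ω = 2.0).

f_max ≈ 5.97 kip/in; NOT adequate

E60XX → F_EXX = 60 ksi.
Total weld length L_w = 12 in. Treat welds as unit-width lines.
Polar moment about centroid: J = 2[d³/12 + d(b/2)²] = 2[6³/12 + 6×1.5²] = 63 in³.
Direct shear f_v = P/L_w = 15.3 / 12 = 1.275 kip/in (vertical).
Torsion M = P·e = 15.3 × 6.5 = 99.45 kip·in.
Critical point at (x, y) = (1.5, 3) from centroid. f_tx = M·y/J = 4.736 kip/in; f_ty = M·x/J = 2.368 kip/in.
Resultant f_max = √[f_tx² + (f_v + f_ty)²] = √[4.736² + (1.275 + 2.368)²] = 5.975 kip/in.
Capacity per unit length: r_n/Ω = (1/2.0) × 0.6 × 60 × (0.707 × 0.375) = 4.772 kip/in.
5.975 > 4.772 → NOT adequate.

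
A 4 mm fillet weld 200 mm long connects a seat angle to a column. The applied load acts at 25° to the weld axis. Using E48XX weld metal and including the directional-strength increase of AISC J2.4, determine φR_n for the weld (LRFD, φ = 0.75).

E48XX → F_EXX = 480 MPa.
t_e = 0.707 × 4 = 2.828 mm; A_we = 2.828 × 200 = 565.6 mm².
Directional factor: 1.0 + 0.5 sin^1.5(25°) = 1.137.
F_nw = 0.6 × 480 × 1.137 = 327.6 MPa.
φR_n = 0.75 × 327.6 × 565.6 × 10⁻³ = 139 kN.

φR_n ≈ 139 kN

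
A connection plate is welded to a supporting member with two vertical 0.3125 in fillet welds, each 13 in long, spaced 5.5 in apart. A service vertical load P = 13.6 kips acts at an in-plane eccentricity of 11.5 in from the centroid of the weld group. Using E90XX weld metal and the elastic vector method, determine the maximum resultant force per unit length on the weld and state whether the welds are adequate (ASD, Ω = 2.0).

E90XX → F_EXX = 90 ksi.
Total weld length L_w = 26 in. Treat welds as unit-width lines.
Polar moment about centroid: J = 2[d³/12 + d(b/2)²] = 2[13³/12 + 13×2.75²] = 562.8 in³.
Direct shear f_v = P/L_w = 13.6 / 26 = 0.5231 kip/in (vertical).
Torsion M = P·e = 13.6 × 11.5 = 156.4 kip·in.
Critical point at (x, y) = (2.75, 6.5) from centroid. f_tx = M·y/J = 1.806 kip/in; f_ty = M·x/J = 0.7642 kip/in.
Resultant f_max = √[f_tx² + (f_v + f_ty)²] = √[1.806² + (0.5231 + 0.7642)²] = 2.218 kip/in.
Capacity per unit length: r_n/Ω = (1/2.0) × 0.6 × 90 × (0.707 × 0.3125) = 5.965 kip/in.
2.218 ≤ 5.965 → adequate.

f_max ≈ 2.22 kip/in; adequate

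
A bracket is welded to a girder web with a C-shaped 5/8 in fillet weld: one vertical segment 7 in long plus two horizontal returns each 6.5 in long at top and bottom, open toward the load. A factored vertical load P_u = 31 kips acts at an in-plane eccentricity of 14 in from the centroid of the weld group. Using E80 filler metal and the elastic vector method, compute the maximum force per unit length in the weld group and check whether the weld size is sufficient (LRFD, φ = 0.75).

E80XX → F_EXX = 80 ksi.
Total weld length L_w = 20 in. Treat welds as unit-width lines.
Centroid: x̄ = 2×6.5×3.25 / 20 = 2.112 in from the vertical weld.
Polar moment about centroid: J = I_x + I_y = [7³/12 + 2×6.5×3.5²] + [7×2.112² + 2(6.5³/12 + 6.5×1.138²)] = 281.7 in³.
Direct shear f_v = P/L_w = 31 / 20 = 1.55 kip/in (vertical).
Torsion M = P·e = 31 × 14 = 434 kip·in.
Critical point at (x, y) = (4.388, 3.5) from centroid. f_tx = M·y/J = 5.393 kip/in; f_ty = M·x/J = 6.76 kip/in.
Resultant f_max = √[f_tx² + (f_v + f_ty)²] = √[5.393² + (1.55 + 6.76)²] = 9.907 kip/in.
Capacity per unit length: φr_n = 0.75 × 0.6 × 80 × (0.707 × 0.625) = 15.91 kip/in.
9.907 ≤ 15.91 → adequate.

f_max ≈ 9.91 kip/in; adequate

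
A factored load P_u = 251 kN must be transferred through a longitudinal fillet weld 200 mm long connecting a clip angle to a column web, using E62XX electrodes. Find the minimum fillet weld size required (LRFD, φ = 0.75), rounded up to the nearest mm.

w = 7 mm

E62XX → F_EXX = 620 MPa.
Total weld length L = 200 mm.
Required throat t_e = P_u / (φ × 0.6 F_EXX × L) = 251 / (0.75 × 0.6 × 620 × 200 × 10⁻³) = 4.498 mm.
Required leg w = t_e / 0.707 = 6.362 mm → use 7 mm.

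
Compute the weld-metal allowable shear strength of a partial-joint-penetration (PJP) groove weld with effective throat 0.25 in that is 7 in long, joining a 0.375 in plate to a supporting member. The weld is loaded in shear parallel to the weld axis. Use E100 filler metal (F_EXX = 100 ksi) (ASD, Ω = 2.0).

Effective throat (given) t_e = 0.25 in.
A_we = 0.25 × 7 = 1.75 in².
F_nw = 0.6 F_EXX = 60 ksi.
R_n/Ω = (60 × 1.75) / 2.0 = 52.5 kips.

R_n/Ω ≈ 52.5 kips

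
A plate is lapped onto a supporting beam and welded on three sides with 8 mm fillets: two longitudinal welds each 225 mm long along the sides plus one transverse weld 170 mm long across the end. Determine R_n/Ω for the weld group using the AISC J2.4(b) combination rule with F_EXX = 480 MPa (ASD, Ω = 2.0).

R_n/Ω ≈ 519 kN

t_e = 0.707 × 8 = 5.656 mm.
R_nwl = 0.6 × 480 × 5.656 × 450 × 10⁻³ = 733 kN (longitudinal, 2 welds).
R_nwt = 0.6 × 480 × 5.656 × 170 × 10⁻³ = 276.9 kN (transverse, base value).
(i) R_nwl + R_nwt = 1010 kN; (ii) 0.85 R_nwl + 1.5 R_nwt = 1038 kN.
R_n = max = 1038 kN [governs: (ii)]; R_n/Ω = 519.2 kN.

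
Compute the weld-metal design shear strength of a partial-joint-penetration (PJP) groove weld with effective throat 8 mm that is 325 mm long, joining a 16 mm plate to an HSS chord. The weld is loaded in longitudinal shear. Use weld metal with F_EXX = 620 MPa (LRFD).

φR_n ≈ 725 kN

Effective throat (given) t_e = 8 mm.
A_we = 8 × 325 = 2600 mm².
F_nw = 0.6 F_EXX = 372 MPa.
φR_n = 0.75 × 372 × 2600 × 10⁻³ = 725.4 kN.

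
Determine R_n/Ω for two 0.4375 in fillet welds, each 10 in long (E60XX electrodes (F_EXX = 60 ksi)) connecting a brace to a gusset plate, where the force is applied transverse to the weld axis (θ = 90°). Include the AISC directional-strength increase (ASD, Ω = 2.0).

R_n/Ω ≈ 167 kip

t_e = 0.707 × 0.4375 = 0.3093 in; A_we = 0.3093 × 20 = 6.186 in².
Directional factor: 1.0 + 0.5 sin^1.5(90°) = 1.5.
F_nw = 0.6 × 60 × 1.5 = 54 ksi.
R_n/Ω = (54 × 6.186) / 2.0 = 167 kip.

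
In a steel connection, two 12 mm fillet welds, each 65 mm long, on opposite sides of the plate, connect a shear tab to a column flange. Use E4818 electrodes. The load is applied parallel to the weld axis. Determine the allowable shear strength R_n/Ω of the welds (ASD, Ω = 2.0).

R_n/Ω ≈ 159 kN

E48XX → F_EXX = 480 MPa.
Effective throat t_e = 0.707 × 12 = 8.484 mm.
Total length L = 130 mm; A_we = 8.484 × 130 = 1103 mm².
F_nw = 0.6 F_EXX = 0.6 × 480 = 288 MPa.
R_n = 288 × 1103 × 10⁻³ = 317.6 kN; R_n/Ω = 317.6/2.0 = 158.8 kN.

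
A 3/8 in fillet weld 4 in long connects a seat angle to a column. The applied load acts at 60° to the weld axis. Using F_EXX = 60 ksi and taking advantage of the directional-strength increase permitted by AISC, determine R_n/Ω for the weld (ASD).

t_e = 0.707 × 0.375 = 0.2651 in; A_we = 0.2651 × 4 = 1.06 in².
Directional factor: 1.0 + 0.5 sin^1.5(60°) = 1.403.
F_nw = 0.6 × 60 × 1.403 = 50.51 ksi.
R_n/Ω = (50.51 × 1.06) / 2.0 = 26.78 kips.

R_n/Ω ≈ 26.8 kips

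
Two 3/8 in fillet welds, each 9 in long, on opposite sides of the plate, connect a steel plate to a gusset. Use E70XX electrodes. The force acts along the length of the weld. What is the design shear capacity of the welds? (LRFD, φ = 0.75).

φR_n ≈ 150 kips

E70XX → F_EXX = 70 ksi.
Effective throat t_e = 0.707 × 0.375 = 0.2651 in.
Total length L = 18 in; A_we = 0.2651 × 18 = 4.772 in².
F_nw = 0.6 F_EXX = 0.6 × 70 = 42 ksi.
φR_n = 0.75 × 42 × 4.772 = 150.3 kips.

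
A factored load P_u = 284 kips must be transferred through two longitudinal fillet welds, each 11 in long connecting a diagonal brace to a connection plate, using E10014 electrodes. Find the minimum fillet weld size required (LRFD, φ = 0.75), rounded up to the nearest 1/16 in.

E100XX → F_EXX = 100 ksi.
Total weld length L = 22 in.
Required throat t_e = P_u / (φ × 0.6 F_EXX × L) = 284 / (0.75 × 0.6 × 100 × 22) = 0.2869 in.
Required leg w = t_e / 0.707 = 0.4058 in → use 7/16 in.

w = 7/16 in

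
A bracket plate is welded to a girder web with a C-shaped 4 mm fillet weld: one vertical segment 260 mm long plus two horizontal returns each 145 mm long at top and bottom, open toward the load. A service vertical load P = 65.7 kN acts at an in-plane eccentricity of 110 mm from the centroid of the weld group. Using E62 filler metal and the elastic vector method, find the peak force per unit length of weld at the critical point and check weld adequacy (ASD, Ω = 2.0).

E62XX → F_EXX = 620 MPa.
Total weld length L_w = 550 mm. Treat welds as unit-width lines.
Centroid: x̄ = 2×145×72.5 / 550 = 38.23 mm from the vertical weld.
Polar moment about centroid: J = I_x + I_y = [260³/12 + 2×145×130²] + [260×38.23² + 2(145³/12 + 145×34.27²)] = 7594000 mm³.
Direct shear f_v = P/L_w = 65.7×10³ / 550 = 119.5 N/mm (vertical).
Torsion M = P·e = 65.7×10³ × 110 = 7227000 N·mm.
Critical point at (x, y) = (106.8, 130) from centroid. f_tx = M·y/J = 123.7 N/mm; f_ty = M·x/J = 101.6 N/mm.
Resultant f_max = √[f_tx² + (f_v + f_ty)²] = √[123.7² + (119.5 + 101.6)²] = 253.3 N/mm.
Capacity per unit length: r_n/Ω = (1/2.0) × 0.6 × 620 × (0.707 × 4) = 526 N/mm.
253.3 ≤ 526 → adequate.

f_max ≈ 253 N/mm; adequate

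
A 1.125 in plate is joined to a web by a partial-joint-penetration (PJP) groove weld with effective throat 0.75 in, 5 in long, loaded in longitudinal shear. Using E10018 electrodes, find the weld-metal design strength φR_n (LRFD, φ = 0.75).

E100XX → F_EXX = 100 ksi.
Effective throat (given) t_e = 0.75 in.
A_we = 0.75 × 5 = 3.75 in².
F_nw = 0.6 F_EXX = 60 ksi.
φR_n = 0.75 × 60 × 3.75 = 168.8 kips.

φR_n ≈ 169 kips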